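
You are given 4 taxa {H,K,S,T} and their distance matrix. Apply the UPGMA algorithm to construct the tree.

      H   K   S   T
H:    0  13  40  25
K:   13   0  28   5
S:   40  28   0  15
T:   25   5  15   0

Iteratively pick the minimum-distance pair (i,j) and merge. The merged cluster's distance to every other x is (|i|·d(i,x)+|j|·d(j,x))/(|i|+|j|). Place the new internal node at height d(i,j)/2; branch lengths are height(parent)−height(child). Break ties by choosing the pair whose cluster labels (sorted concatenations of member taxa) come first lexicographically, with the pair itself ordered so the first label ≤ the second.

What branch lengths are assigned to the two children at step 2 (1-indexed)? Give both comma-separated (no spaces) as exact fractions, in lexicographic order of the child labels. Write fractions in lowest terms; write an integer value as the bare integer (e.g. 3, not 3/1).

19/2,7

iteration 1: select K,T (d=5); attach at lengths (5/2, 5/2); label the merged cluster KT
  updated: d(H,KT)=19, d(KT,S)=43/2
iteration 2: select H,KT (d=19); attach at lengths (19/2, 7); label the merged cluster HKT
  updated: d(HKT,S)=83/3
iteration 3: select HKT,S (d=83/3); attach at lengths (13/3, 83/6); label the merged cluster HKST
final tree: ((H:19/2,(K:5/2,T:5/2):7):13/3,S:83/6)
total length: 119/3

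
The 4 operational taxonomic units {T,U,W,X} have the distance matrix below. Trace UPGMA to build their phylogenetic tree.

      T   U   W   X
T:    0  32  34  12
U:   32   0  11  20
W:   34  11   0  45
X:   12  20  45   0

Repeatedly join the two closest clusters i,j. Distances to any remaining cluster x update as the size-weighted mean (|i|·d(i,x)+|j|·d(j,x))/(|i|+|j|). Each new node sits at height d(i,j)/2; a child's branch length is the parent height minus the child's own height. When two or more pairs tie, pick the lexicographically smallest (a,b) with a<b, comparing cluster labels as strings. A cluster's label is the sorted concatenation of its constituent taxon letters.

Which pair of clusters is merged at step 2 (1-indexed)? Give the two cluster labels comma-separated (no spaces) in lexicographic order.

1. join U+W (d=11) ⇒ UW; edges |U|=11/2, |W|=11/2
  updated: d(T,UW)=33, d(UW,X)=65/2
2. join T+X (d=12) ⇒ TX; edges |T|=6, |X|=6
  updated: d(TX,UW)=131/4
3. join TX+UW (d=131/4) ⇒ TUWX; edges |TX|=83/8, |UW|=87/8
final tree: ((T:6,X:6):83/8,(U:11/2,W:11/2):87/8)
total length: 177/4

T,X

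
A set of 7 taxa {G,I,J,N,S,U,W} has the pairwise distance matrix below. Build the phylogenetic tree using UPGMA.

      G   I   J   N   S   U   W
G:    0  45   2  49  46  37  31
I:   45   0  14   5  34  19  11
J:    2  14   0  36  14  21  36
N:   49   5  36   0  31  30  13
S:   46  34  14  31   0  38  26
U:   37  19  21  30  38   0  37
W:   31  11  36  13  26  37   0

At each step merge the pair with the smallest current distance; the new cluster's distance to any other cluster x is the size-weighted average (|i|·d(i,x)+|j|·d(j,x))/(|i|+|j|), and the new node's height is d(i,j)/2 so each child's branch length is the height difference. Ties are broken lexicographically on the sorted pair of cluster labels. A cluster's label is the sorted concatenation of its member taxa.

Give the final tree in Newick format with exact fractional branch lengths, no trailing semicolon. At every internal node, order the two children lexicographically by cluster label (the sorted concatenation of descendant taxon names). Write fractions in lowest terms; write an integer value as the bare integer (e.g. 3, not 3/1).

step 1: merge (G,J) at d=2; branch lengths G→1, J→1; new cluster GJ
  updated: d(GJ,I)=59/2, d(GJ,N)=85/2, d(GJ,S)=30, d(GJ,U)=29, d(GJ,W)=67/2
step 2: merge (I,N) at d=5; branch lengths I→5/2, N→5/2; new cluster IN
  updated: d(GJ,IN)=36, d(IN,S)=65/2, d(IN,U)=49/2, d(IN,W)=12
step 3: merge (IN,W) at d=12; branch lengths IN→7/2, W→6; new cluster INW
  updated: d(GJ,INW)=211/6, d(INW,S)=91/3, d(INW,U)=86/3
step 4: merge (INW,U) at d=86/3; branch lengths INW→25/3, U→43/3; new cluster INUW
  updated: d(GJ,INUW)=269/8, d(INUW,S)=129/4
step 5: merge (GJ,S) at d=30; branch lengths GJ→14, S→15; new cluster GJS
  updated: d(GJS,INUW)=199/6
step 6: merge (GJS,INUW) at d=199/6; branch lengths GJS→19/12, INUW→9/4; new cluster GIJNSUW
final tree: (((G:1,J:1):14,S:15):19/12,(((I:5/2,N:5/2):7/2,W:6):25/3,U:43/3):9/4)
total length: 72

(((G:1,J:1):14,S:15):19/12,(((I:5/2,N:5/2):7/2,W:6):25/3,U:43/3):9/4)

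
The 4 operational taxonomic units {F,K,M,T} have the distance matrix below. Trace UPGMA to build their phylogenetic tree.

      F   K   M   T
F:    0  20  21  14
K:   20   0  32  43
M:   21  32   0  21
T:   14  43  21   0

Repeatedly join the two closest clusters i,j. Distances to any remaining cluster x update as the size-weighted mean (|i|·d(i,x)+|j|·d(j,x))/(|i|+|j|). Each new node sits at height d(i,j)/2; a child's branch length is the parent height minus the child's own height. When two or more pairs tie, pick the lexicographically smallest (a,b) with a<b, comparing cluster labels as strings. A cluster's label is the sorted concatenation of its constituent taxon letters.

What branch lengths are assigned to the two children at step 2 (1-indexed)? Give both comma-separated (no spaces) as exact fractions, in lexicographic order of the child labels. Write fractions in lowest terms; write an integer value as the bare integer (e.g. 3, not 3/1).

7/2,21/2

step 1: merge (F,T) at d=14; branch lengths F→7, T→7; new cluster FT
  updated: d(FT,K)=63/2, d(FT,M)=21
step 2: merge (FT,M) at d=21; branch lengths FT→7/2, M→21/2; new cluster FMT
  updated: d(FMT,K)=95/3
step 3: merge (FMT,K) at d=95/3; branch lengths FMT→16/3, K→95/6; new cluster FKMT
final tree: (((F:7,T:7):7/2,M:21/2):16/3,K:95/6)
total length: 295/6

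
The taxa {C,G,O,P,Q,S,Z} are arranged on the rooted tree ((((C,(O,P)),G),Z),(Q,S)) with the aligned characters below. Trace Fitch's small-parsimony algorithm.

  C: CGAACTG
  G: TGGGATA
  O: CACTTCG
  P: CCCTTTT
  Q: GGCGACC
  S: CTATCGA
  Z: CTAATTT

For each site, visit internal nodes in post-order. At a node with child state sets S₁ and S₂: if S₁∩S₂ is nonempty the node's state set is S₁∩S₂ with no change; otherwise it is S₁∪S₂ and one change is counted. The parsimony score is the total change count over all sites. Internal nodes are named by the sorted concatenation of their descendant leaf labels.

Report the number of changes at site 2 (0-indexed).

OP@0: {C} ∩ {C} = {C} (intersection, +0)
COP@0: {C} ∩ {C} = {C} (intersection, +0)
CGOP@0: {C} ∪ {T} = {C,T} (union, +1)
CGOPZ@0: {C,T} ∩ {C} = {C} (intersection, +0)
QS@0: {G} ∪ {C} = {C,G} (union, +1)
CGOPQSZ@0: {C} ∩ {C,G} = {C} (intersection, +0)
OP@1: {A} ∪ {C} = {A,C} (union, +1)
COP@1: {G} ∪ {A,C} = {A,C,G} (union, +1)
CGOP@1: {A,C,G} ∩ {G} = {G} (intersection, +0)
CGOPZ@1: {G} ∪ {T} = {G,T} (union, +1)
QS@1: {G} ∪ {T} = {G,T} (union, +1)
CGOPQSZ@1: {G,T} ∩ {G,T} = {G,T} (intersection, +0)
OP@2: {C} ∩ {C} = {C} (intersection, +0)
COP@2: {A} ∪ {C} = {A,C} (union, +1)
CGOP@2: {A,C} ∪ {G} = {A,C,G} (union, +1)
CGOPZ@2: {A,C,G} ∩ {A} = {A} (intersection, +0)
QS@2: {C} ∪ {A} = {A,C} (union, +1)
CGOPQSZ@2: {A} ∩ {A,C} = {A} (intersection, +0)
OP@3: {T} ∩ {T} = {T} (intersection, +0)
COP@3: {A} ∪ {T} = {A,T} (union, +1)
CGOP@3: {A,T} ∪ {G} = {A,G,T} (union, +1)
CGOPZ@3: {A,G,T} ∩ {A} = {A} (intersection, +0)
QS@3: {G} ∪ {T} = {G,T} (union, +1)
CGOPQSZ@3: {A} ∪ {G,T} = {A,G,T} (union, +1)
OP@4: {T} ∩ {T} = {T} (intersection, +0)
COP@4: {C} ∪ {T} = {C,T} (union, +1)
CGOP@4: {C,T} ∪ {A} = {A,C,T} (union, +1)
CGOPZ@4: {A,C,T} ∩ {T} = {T} (intersection, +0)
QS@4: {A} ∪ {C} = {A,C} (union, +1)
CGOPQSZ@4: {T} ∪ {A,C} = {A,C,T} (union, +1)
OP@5: {C} ∪ {T} = {C,T} (union, +1)
COP@5: {T} ∩ {C,T} = {T} (intersection, +0)
CGOP@5: {T} ∩ {T} = {T} (intersection, +0)
CGOPZ@5: {T} ∩ {T} = {T} (intersection, +0)
QS@5: {C} ∪ {G} = {C,G} (union, +1)
CGOPQSZ@5: {T} ∪ {C,G} = {C,G,T} (union, +1)
OP@6: {G} ∪ {T} = {G,T} (union, +1)
COP@6: {G} ∩ {G,T} = {G} (intersection, +0)
CGOP@6: {G} ∪ {A} = {A,G} (union, +1)
CGOPZ@6: {A,G} ∪ {T} = {A,G,T} (union, +1)
QS@6: {C} ∪ {A} = {A,C} (union, +1)
CGOPQSZ@6: {A,G,T} ∩ {A,C} = {A} (intersection, +0)
per-site changes: [2, 4, 3, 4, 4, 3, 4]; total = 24

3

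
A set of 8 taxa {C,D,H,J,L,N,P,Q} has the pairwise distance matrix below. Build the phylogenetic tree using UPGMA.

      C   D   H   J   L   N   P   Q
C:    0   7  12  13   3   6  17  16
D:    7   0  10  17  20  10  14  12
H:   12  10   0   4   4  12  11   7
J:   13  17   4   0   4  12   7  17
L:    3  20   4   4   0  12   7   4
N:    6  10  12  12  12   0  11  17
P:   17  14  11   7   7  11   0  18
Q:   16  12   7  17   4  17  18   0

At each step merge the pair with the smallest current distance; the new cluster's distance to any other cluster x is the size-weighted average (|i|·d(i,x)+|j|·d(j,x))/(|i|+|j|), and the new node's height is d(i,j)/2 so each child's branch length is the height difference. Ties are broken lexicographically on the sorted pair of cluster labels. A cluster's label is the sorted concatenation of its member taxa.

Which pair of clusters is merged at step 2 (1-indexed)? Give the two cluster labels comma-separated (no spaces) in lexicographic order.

1. join C+L (d=3) ⇒ CL; edges |C|=3/2, |L|=3/2
  updated: d(CL,D)=27/2, d(CL,H)=8, d(CL,J)=17/2, d(CL,N)=9, d(CL,P)=12, d(CL,Q)=10
2. join H+J (d=4) ⇒ HJ; edges |H|=2, |J|=2
  updated: d(CL,HJ)=33/4, d(D,HJ)=27/2, d(HJ,N)=12, d(HJ,P)=9, d(HJ,Q)=12
3. join CL+HJ (d=33/4) ⇒ CHJL; edges |CL|=21/8, |HJ|=17/8
  updated: d(CHJL,D)=27/2, d(CHJL,N)=21/2, d(CHJL,P)=21/2, d(CHJL,Q)=11
4. join D+N (d=10) ⇒ DN; edges |D|=5, |N|=5
  updated: d(CHJL,DN)=12, d(DN,P)=25/2, d(DN,Q)=29/2
5. join CHJL+P (d=21/2) ⇒ CHJLP; edges |CHJL|=9/8, |P|=21/4
  updated: d(CHJLP,DN)=121/10, d(CHJLP,Q)=62/5
6. join CHJLP+DN (d=121/10) ⇒ CDHJLNP; edges |CHJLP|=4/5, |DN|=21/20
  updated: d(CDHJLNP,Q)=13
7. join CDHJLNP+Q (d=13) ⇒ CDHJLNPQ; edges |CDHJLNP|=9/20, |Q|=13/2
final tree: (((((C:3/2,L:3/2):21/8,(H:2,J:2):17/8):9/8,P:21/4):4/5,(D:5,N:5):21/20):9/20,Q:13/2)
total length: 1477/40

H,J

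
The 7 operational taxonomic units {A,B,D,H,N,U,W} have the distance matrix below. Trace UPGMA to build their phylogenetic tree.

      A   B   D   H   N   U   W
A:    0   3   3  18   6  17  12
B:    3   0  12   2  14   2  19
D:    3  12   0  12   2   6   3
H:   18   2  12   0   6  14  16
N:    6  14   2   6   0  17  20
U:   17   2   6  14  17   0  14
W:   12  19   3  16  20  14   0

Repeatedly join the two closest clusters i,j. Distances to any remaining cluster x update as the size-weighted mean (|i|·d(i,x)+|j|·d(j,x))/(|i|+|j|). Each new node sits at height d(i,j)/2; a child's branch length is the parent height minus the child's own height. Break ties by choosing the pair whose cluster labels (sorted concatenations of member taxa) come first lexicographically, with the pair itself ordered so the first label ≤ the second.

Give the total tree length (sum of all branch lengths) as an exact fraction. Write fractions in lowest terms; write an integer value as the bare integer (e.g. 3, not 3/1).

337/12

step 1: merge (B,H) at d=2; branch lengths B→1, H→1; new cluster BH
  updated: d(A,BH)=21/2, d(BH,D)=12, d(BH,N)=10, d(BH,U)=8, d(BH,W)=35/2
step 2: merge (D,N) at d=2; branch lengths D→1, N→1; new cluster DN
  updated: d(A,DN)=9/2, d(BH,DN)=11, d(DN,U)=23/2, d(DN,W)=23/2
step 3: merge (A,DN) at d=9/2; branch lengths A→9/4, DN→5/4; new cluster ADN
  updated: d(ADN,BH)=65/6, d(ADN,U)=40/3, d(ADN,W)=35/3
step 4: merge (BH,U) at d=8; branch lengths BH→3, U→4; new cluster BHU
  updated: d(ADN,BHU)=35/3, d(BHU,W)=49/3
step 5: merge (ADN,BHU) at d=35/3; branch lengths ADN→43/12, BHU→11/6; new cluster ABDHNU
  updated: d(ABDHNU,W)=14
step 6: merge (ABDHNU,W) at d=14; branch lengths ABDHNU→7/6, W→7; new cluster ABDHNUW
final tree: (((A:9/4,(D:1,N:1):5/4):43/12,((B:1,H:1):3,U:4):11/6):7/6,W:7)
total length: 337/12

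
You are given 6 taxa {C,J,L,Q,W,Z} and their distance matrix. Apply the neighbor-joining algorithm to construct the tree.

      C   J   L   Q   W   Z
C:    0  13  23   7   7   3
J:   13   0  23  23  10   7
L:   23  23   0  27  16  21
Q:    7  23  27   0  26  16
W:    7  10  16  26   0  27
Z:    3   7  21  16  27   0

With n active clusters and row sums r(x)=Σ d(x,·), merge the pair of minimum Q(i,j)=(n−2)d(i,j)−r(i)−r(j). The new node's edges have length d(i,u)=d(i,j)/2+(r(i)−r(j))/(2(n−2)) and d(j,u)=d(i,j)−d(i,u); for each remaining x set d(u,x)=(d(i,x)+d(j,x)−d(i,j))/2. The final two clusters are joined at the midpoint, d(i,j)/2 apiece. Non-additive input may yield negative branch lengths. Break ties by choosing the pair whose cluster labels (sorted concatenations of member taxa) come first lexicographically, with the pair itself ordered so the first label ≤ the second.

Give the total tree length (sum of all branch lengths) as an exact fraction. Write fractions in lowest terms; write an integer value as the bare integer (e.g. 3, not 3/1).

1. join L+W (d=16, Q=-132) ⇒ LW; edges |L|=11, |W|=5
  updated: d(C,LW)=7, d(J,LW)=17/2, d(LW,Q)=37/2, d(LW,Z)=16
2. join J+LW (d=17/2, Q=-76) ⇒ JLW; edges |J|=9/2, |LW|=4
  updated: d(C,JLW)=23/4, d(JLW,Q)=33/2, d(JLW,Z)=29/4
3. join C+Q (d=7, Q=-165/4) ⇒ CQ; edges |C|=-39/16, |Q|=151/16
  updated: d(CQ,JLW)=61/8, d(CQ,Z)=6
4. join CQ+JLW (d=61/8, Q=-167/8) ⇒ CJLQW; edges |CQ|=51/16, |JLW|=71/16
  updated: d(CJLQW,Z)=45/16
5. join CJLQW+Z (d=45/16) ⇒ CJLQWZ; edges |CJLQW|=45/32, |Z|=45/32
final tree: (((C:-39/16,Q:151/16):51/16,(J:9/2,(L:11,W:5):4):71/16):45/32,Z:45/32)
total length: 671/16

671/16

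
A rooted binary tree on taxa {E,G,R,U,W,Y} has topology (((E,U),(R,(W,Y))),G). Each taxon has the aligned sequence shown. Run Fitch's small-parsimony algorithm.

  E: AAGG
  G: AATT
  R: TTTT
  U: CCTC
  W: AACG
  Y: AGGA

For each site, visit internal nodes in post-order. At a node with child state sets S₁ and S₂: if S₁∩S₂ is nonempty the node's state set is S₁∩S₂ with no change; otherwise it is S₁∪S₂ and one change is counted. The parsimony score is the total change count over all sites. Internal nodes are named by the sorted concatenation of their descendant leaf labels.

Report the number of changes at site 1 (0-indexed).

site 0, node EU: E={A} ∪ U={C} → {A,C} (+1)
site 0, node WY: W={A} ∩ Y={A} → {A} (+0)
site 0, node RWY: R={T} ∪ WY={A} → {A,T} (+1)
site 0, node ERUWY: EU={A,C} ∩ RWY={A,T} → {A} (+0)
site 0, node EGRUWY: ERUWY={A} ∩ G={A} → {A} (+0)
site 1, node EU: E={A} ∪ U={C} → {A,C} (+1)
site 1, node WY: W={A} ∪ Y={G} → {A,G} (+1)
site 1, node RWY: R={T} ∪ WY={A,G} → {A,G,T} (+1)
site 1, node ERUWY: EU={A,C} ∩ RWY={A,G,T} → {A} (+0)
site 1, node EGRUWY: ERUWY={A} ∩ G={A} → {A} (+0)
site 2, node EU: E={G} ∪ U={T} → {G,T} (+1)
site 2, node WY: W={C} ∪ Y={G} → {C,G} (+1)
site 2, node RWY: R={T} ∪ WY={C,G} → {C,G,T} (+1)
site 2, node ERUWY: EU={G,T} ∩ RWY={C,G,T} → {G,T} (+0)
site 2, node EGRUWY: ERUWY={G,T} ∩ G={T} → {T} (+0)
site 3, node EU: E={G} ∪ U={C} → {C,G} (+1)
site 3, node WY: W={G} ∪ Y={A} → {A,G} (+1)
site 3, node RWY: R={T} ∪ WY={A,G} → {A,G,T} (+1)
site 3, node ERUWY: EU={C,G} ∩ RWY={A,G,T} → {G} (+0)
site 3, node EGRUWY: ERUWY={G} ∪ G={T} → {G,T} (+1)
per-site changes: [2, 3, 3, 4]; total = 12

3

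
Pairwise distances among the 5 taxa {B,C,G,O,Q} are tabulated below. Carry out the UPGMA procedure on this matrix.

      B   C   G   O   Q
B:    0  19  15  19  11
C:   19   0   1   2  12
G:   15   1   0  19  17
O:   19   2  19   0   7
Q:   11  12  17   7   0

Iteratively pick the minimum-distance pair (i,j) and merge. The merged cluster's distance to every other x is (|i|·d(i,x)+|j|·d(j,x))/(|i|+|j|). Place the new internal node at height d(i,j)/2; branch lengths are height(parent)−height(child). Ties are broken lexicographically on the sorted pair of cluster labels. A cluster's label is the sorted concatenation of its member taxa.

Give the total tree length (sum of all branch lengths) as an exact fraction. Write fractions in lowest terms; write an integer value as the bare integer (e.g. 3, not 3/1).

step 1: merge (C,G) at d=1; branch lengths C→1/2, G→1/2; new cluster CG
  updated: d(B,CG)=17, d(CG,O)=21/2, d(CG,Q)=29/2
step 2: merge (O,Q) at d=7; branch lengths O→7/2, Q→7/2; new cluster OQ
  updated: d(B,OQ)=15, d(CG,OQ)=25/2
step 3: merge (CG,OQ) at d=25/2; branch lengths CG→23/4, OQ→11/4; new cluster CGOQ
  updated: d(B,CGOQ)=16
step 4: merge (B,CGOQ) at d=16; branch lengths B→8, CGOQ→7/4; new cluster BCGOQ
final tree: (B:8,((C:1/2,G:1/2):23/4,(O:7/2,Q:7/2):11/4):7/4)
total length: 105/4

105/4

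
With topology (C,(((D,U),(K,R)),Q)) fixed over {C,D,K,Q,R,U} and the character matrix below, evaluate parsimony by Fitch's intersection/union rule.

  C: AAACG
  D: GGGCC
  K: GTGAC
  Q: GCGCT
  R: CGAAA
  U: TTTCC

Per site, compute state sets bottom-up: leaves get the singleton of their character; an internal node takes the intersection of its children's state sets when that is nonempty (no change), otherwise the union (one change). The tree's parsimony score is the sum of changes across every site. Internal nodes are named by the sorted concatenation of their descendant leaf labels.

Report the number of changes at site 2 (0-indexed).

[col 0] DU: children D:{G}, U:{T} ∪→ {G,T}; cost 1
[col 0] KR: children K:{G}, R:{C} ∪→ {C,G}; cost 1
[col 0] DKRU: children DU:{G,T}, KR:{C,G} ∩→ {G}; cost 0
[col 0] DKQRU: children DKRU:{G}, Q:{G} ∩→ {G}; cost 0
[col 0] CDKQRU: children C:{A}, DKQRU:{G} ∪→ {A,G}; cost 1
[col 1] DU: children D:{G}, U:{T} ∪→ {G,T}; cost 1
[col 1] KR: children K:{T}, R:{G} ∪→ {G,T}; cost 1
[col 1] DKRU: children DU:{G,T}, KR:{G,T} ∩→ {G,T}; cost 0
[col 1] DKQRU: children DKRU:{G,T}, Q:{C} ∪→ {C,G,T}; cost 1
[col 1] CDKQRU: children C:{A}, DKQRU:{C,G,T} ∪→ {A,C,G,T}; cost 1
[col 2] DU: children D:{G}, U:{T} ∪→ {G,T}; cost 1
[col 2] KR: children K:{G}, R:{A} ∪→ {A,G}; cost 1
[col 2] DKRU: children DU:{G,T}, KR:{A,G} ∩→ {G}; cost 0
[col 2] DKQRU: children DKRU:{G}, Q:{G} ∩→ {G}; cost 0
[col 2] CDKQRU: children C:{A}, DKQRU:{G} ∪→ {A,G}; cost 1
[col 3] DU: children D:{C}, U:{C} ∩→ {C}; cost 0
[col 3] KR: children K:{A}, R:{A} ∩→ {A}; cost 0
[col 3] DKRU: children DU:{C}, KR:{A} ∪→ {A,C}; cost 1
[col 3] DKQRU: children DKRU:{A,C}, Q:{C} ∩→ {C}; cost 0
[col 3] CDKQRU: children C:{C}, DKQRU:{C} ∩→ {C}; cost 0
[col 4] DU: children D:{C}, U:{C} ∩→ {C}; cost 0
[col 4] KR: children K:{C}, R:{A} ∪→ {A,C}; cost 1
[col 4] DKRU: children DU:{C}, KR:{A,C} ∩→ {C}; cost 0
[col 4] DKQRU: children DKRU:{C}, Q:{T} ∪→ {C,T}; cost 1
[col 4] CDKQRU: children C:{G}, DKQRU:{C,T} ∪→ {C,G,T}; cost 1
per-site changes: [3, 4, 3, 1, 3]; total = 14

3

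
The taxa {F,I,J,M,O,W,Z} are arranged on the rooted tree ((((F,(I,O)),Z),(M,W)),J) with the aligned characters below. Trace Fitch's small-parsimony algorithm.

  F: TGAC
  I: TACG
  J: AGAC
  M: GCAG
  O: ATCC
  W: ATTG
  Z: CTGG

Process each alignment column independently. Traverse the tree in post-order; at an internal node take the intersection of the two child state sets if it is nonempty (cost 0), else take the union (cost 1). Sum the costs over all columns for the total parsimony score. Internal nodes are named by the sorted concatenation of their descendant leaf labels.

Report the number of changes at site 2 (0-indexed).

[col 0] IO: children I:{T}, O:{A} ∪→ {A,T}; cost 1
[col 0] FIO: children F:{T}, IO:{A,T} ∩→ {T}; cost 0
[col 0] FIOZ: children FIO:{T}, Z:{C} ∪→ {C,T}; cost 1
[col 0] MW: children M:{G}, W:{A} ∪→ {A,G}; cost 1
[col 0] FIMOWZ: children FIOZ:{C,T}, MW:{A,G} ∪→ {A,C,G,T}; cost 1
[col 0] FIJMOWZ: children FIMOWZ:{A,C,G,T}, J:{A} ∩→ {A}; cost 0
[col 1] IO: children I:{A}, O:{T} ∪→ {A,T}; cost 1
[col 1] FIO: children F:{G}, IO:{A,T} ∪→ {A,G,T}; cost 1
[col 1] FIOZ: children FIO:{A,G,T}, Z:{T} ∩→ {T}; cost 0
[col 1] MW: children M:{C}, W:{T} ∪→ {C,T}; cost 1
[col 1] FIMOWZ: children FIOZ:{T}, MW:{C,T} ∩→ {T}; cost 0
[col 1] FIJMOWZ: children FIMOWZ:{T}, J:{G} ∪→ {G,T}; cost 1
[col 2] IO: children I:{C}, O:{C} ∩→ {C}; cost 0
[col 2] FIO: children F:{A}, IO:{C} ∪→ {A,C}; cost 1
[col 2] FIOZ: children FIO:{A,C}, Z:{G} ∪→ {A,C,G}; cost 1
[col 2] MW: children M:{A}, W:{T} ∪→ {A,T}; cost 1
[col 2] FIMOWZ: children FIOZ:{A,C,G}, MW:{A,T} ∩→ {A}; cost 0
[col 2] FIJMOWZ: children FIMOWZ:{A}, J:{A} ∩→ {A}; cost 0
[col 3] IO: children I:{G}, O:{C} ∪→ {C,G}; cost 1
[col 3] FIO: children F:{C}, IO:{C,G} ∩→ {C}; cost 0
[col 3] FIOZ: children FIO:{C}, Z:{G} ∪→ {C,G}; cost 1
[col 3] MW: children M:{G}, W:{G} ∩→ {G}; cost 0
[col 3] FIMOWZ: children FIOZ:{C,G}, MW:{G} ∩→ {G}; cost 0
[col 3] FIJMOWZ: children FIMOWZ:{G}, J:{C} ∪→ {C,G}; cost 1
per-site changes: [4, 4, 3, 3]; total = 14

3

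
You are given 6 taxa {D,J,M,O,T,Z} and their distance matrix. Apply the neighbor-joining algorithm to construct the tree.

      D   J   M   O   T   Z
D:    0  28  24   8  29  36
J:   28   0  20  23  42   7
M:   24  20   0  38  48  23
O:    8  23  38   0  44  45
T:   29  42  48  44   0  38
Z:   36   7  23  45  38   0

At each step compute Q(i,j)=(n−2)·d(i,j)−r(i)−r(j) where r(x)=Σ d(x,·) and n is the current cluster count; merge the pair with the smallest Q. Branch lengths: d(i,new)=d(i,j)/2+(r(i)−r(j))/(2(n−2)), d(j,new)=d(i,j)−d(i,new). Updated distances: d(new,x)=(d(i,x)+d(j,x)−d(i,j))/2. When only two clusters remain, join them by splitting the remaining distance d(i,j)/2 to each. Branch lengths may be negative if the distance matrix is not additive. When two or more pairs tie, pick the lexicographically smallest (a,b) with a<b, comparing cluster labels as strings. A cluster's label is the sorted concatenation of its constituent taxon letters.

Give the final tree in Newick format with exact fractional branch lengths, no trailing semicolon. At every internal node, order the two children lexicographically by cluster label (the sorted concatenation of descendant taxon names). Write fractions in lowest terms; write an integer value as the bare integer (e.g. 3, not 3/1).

(((((D:-1/8,O:65/8):109/12,T:281/12):9,M:49/4):23/4,J:11/8):45/16,Z:45/16)

step 1: merge (D,O) at d=8, Q=-251; branch lengths D→-1/8, O→65/8; new cluster DO
  updated: d(DO,J)=43/2, d(DO,M)=27, d(DO,T)=65/2, d(DO,Z)=73/2
step 2: merge (DO,T) at d=65/2, Q=-361/2; branch lengths DO→109/12, T→281/12; new cluster DOT
  updated: d(DOT,J)=31/2, d(DOT,M)=85/4, d(DOT,Z)=21
step 3: merge (DOT,M) at d=85/4, Q=-159/2; branch lengths DOT→9, M→49/4; new cluster DMOT
  updated: d(DMOT,J)=57/8, d(DMOT,Z)=91/8
step 4: merge (DMOT,J) at d=57/8, Q=-51/2; branch lengths DMOT→23/4, J→11/8; new cluster DJMOT
  updated: d(DJMOT,Z)=45/8
step 5: merge (DJMOT,Z) at d=45/8; branch lengths DJMOT→45/16, Z→45/16; new cluster DJMOTZ
final tree: (((((D:-1/8,O:65/8):109/12,T:281/12):9,M:49/4):23/4,J:11/8):45/16,Z:45/16)
total length: 149/2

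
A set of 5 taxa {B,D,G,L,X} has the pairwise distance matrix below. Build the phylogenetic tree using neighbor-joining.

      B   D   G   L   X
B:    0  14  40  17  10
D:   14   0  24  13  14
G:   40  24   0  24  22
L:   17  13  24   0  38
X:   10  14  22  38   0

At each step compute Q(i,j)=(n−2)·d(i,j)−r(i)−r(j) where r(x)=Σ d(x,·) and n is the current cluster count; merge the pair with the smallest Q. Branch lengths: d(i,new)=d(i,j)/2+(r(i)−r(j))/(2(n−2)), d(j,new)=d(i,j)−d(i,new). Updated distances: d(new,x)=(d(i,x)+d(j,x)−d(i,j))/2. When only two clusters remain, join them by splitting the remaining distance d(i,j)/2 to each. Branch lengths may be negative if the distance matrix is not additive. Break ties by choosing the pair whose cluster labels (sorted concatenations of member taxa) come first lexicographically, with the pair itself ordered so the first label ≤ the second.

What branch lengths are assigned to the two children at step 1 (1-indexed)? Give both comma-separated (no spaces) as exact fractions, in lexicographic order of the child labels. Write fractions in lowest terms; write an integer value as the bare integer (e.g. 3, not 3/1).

iteration 1: select B,X (d=10, Q=-135); attach at lengths (9/2, 11/2); label the merged cluster BX
  updated: d(BX,D)=9, d(BX,G)=26, d(BX,L)=45/2
iteration 2: select BX,D (d=9, Q=-171/2); attach at lengths (59/8, 13/8); label the merged cluster BDX
  updated: d(BDX,G)=41/2, d(BDX,L)=53/4
iteration 3: select BDX,G (d=41/2, Q=-231/4); attach at lengths (39/8, 125/8); label the merged cluster BDGX
  updated: d(BDGX,L)=67/8
iteration 4: select BDGX,L (d=67/8); attach at lengths (67/16, 67/16); label the merged cluster BDGLX
final tree: ((((B:9/2,X:11/2):59/8,D:13/8):39/8,G:125/8):67/16,L:67/16)
total length: 383/8

9/2,11/2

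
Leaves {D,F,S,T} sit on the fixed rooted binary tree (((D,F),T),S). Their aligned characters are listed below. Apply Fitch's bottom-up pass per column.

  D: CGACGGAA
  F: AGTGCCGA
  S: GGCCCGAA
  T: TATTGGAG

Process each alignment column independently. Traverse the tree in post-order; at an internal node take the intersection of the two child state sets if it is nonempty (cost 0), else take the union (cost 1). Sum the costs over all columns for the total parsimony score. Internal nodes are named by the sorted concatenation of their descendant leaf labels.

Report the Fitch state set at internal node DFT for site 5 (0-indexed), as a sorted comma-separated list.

G

[col 0] DF: children D:{C}, F:{A} ∪→ {A,C}; cost 1
[col 0] DFT: children DF:{A,C}, T:{T} ∪→ {A,C,T}; cost 1
[col 0] DFST: children DFT:{A,C,T}, S:{G} ∪→ {A,C,G,T}; cost 1
[col 1] DF: children D:{G}, F:{G} ∩→ {G}; cost 0
[col 1] DFT: children DF:{G}, T:{A} ∪→ {A,G}; cost 1
[col 1] DFST: children DFT:{A,G}, S:{G} ∩→ {G}; cost 0
[col 2] DF: children D:{A}, F:{T} ∪→ {A,T}; cost 1
[col 2] DFT: children DF:{A,T}, T:{T} ∩→ {T}; cost 0
[col 2] DFST: children DFT:{T}, S:{C} ∪→ {C,T}; cost 1
[col 3] DF: children D:{C}, F:{G} ∪→ {C,G}; cost 1
[col 3] DFT: children DF:{C,G}, T:{T} ∪→ {C,G,T}; cost 1
[col 3] DFST: children DFT:{C,G,T}, S:{C} ∩→ {C}; cost 0
[col 4] DF: children D:{G}, F:{C} ∪→ {C,G}; cost 1
[col 4] DFT: children DF:{C,G}, T:{G} ∩→ {G}; cost 0
[col 4] DFST: children DFT:{G}, S:{C} ∪→ {C,G}; cost 1
[col 5] DF: children D:{G}, F:{C} ∪→ {C,G}; cost 1
[col 5] DFT: children DF:{C,G}, T:{G} ∩→ {G}; cost 0
[col 5] DFST: children DFT:{G}, S:{G} ∩→ {G}; cost 0
[col 6] DF: children D:{A}, F:{G} ∪→ {A,G}; cost 1
[col 6] DFT: children DF:{A,G}, T:{A} ∩→ {A}; cost 0
[col 6] DFST: children DFT:{A}, S:{A} ∩→ {A}; cost 0
[col 7] DF: children D:{A}, F:{A} ∩→ {A}; cost 0
[col 7] DFT: children DF:{A}, T:{G} ∪→ {A,G}; cost 1
[col 7] DFST: children DFT:{A,G}, S:{A} ∩→ {A}; cost 0
per-site changes: [3, 1, 2, 2, 2, 1, 1, 1]; total = 13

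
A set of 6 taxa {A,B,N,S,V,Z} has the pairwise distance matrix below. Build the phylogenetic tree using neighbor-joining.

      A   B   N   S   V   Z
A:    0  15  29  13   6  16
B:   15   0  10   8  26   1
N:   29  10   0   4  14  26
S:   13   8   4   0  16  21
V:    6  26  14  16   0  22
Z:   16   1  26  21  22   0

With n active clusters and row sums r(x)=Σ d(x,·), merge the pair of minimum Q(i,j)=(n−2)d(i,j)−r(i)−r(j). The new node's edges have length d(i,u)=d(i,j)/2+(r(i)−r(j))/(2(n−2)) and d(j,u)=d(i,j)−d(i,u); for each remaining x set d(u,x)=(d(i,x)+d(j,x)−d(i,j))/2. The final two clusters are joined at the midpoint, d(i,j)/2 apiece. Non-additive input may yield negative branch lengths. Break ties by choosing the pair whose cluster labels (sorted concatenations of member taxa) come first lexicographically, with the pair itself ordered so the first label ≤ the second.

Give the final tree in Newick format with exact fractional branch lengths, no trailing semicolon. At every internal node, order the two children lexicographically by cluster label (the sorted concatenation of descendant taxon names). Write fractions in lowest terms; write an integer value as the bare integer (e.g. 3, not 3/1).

1. join B+Z (d=1, Q=-142) ⇒ BZ; edges |B|=-11/4, |Z|=15/4
  updated: d(A,BZ)=15, d(BZ,N)=35/2, d(BZ,S)=14, d(BZ,V)=47/2
2. join A+V (d=6, Q=-209/2) ⇒ AV; edges |A|=43/12, |V|=29/12
  updated: d(AV,BZ)=65/4, d(AV,N)=37/2, d(AV,S)=23/2
3. join AV+BZ (d=65/4, Q=-123/2) ⇒ ABVZ; edges |AV|=31/4, |BZ|=17/2
  updated: d(ABVZ,N)=79/8, d(ABVZ,S)=37/8
4. join ABVZ+N (d=79/8, Q=-37/2) ⇒ ABNVZ; edges |ABVZ|=21/4, |N|=37/8
  updated: d(ABNVZ,S)=-5/8
5. join ABNVZ+S (d=-5/8) ⇒ ABNSVZ; edges |ABNVZ|=-5/16, |S|=-5/16
final tree: ((((A:43/12,V:29/12):31/4,(B:-11/4,Z:15/4):17/2):21/4,N:37/8):-5/16,S:-5/16)
total length: 65/2

((((A:43/12,V:29/12):31/4,(B:-11/4,Z:15/4):17/2):21/4,N:37/8):-5/16,S:-5/16)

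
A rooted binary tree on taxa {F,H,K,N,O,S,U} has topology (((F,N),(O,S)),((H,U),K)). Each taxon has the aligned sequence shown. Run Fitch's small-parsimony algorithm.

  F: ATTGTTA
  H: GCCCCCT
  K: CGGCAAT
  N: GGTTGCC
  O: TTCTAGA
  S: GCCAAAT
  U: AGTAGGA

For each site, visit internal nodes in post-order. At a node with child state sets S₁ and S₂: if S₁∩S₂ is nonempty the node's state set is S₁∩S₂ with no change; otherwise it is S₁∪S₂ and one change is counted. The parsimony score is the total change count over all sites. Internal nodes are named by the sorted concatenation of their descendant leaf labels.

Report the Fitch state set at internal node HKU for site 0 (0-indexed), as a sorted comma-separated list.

[col 0] FN: children F:{A}, N:{G} ∪→ {A,G}; cost 1
[col 0] OS: children O:{T}, S:{G} ∪→ {G,T}; cost 1
[col 0] FNOS: children FN:{A,G}, OS:{G,T} ∩→ {G}; cost 0
[col 0] HU: children H:{G}, U:{A} ∪→ {A,G}; cost 1
[col 0] HKU: children HU:{A,G}, K:{C} ∪→ {A,C,G}; cost 1
[col 0] FHKNOSU: children FNOS:{G}, HKU:{A,C,G} ∩→ {G}; cost 0
[col 1] FN: children F:{T}, N:{G} ∪→ {G,T}; cost 1
[col 1] OS: children O:{T}, S:{C} ∪→ {C,T}; cost 1
[col 1] FNOS: children FN:{G,T}, OS:{C,T} ∩→ {T}; cost 0
[col 1] HU: children H:{C}, U:{G} ∪→ {C,G}; cost 1
[col 1] HKU: children HU:{C,G}, K:{G} ∩→ {G}; cost 0
[col 1] FHKNOSU: children FNOS:{T}, HKU:{G} ∪→ {G,T}; cost 1
[col 2] FN: children F:{T}, N:{T} ∩→ {T}; cost 0
[col 2] OS: children O:{C}, S:{C} ∩→ {C}; cost 0
[col 2] FNOS: children FN:{T}, OS:{C} ∪→ {C,T}; cost 1
[col 2] HU: children H:{C}, U:{T} ∪→ {C,T}; cost 1
[col 2] HKU: children HU:{C,T}, K:{G} ∪→ {C,G,T}; cost 1
[col 2] FHKNOSU: children FNOS:{C,T}, HKU:{C,G,T} ∩→ {C,T}; cost 0
[col 3] FN: children F:{G}, N:{T} ∪→ {G,T}; cost 1
[col 3] OS: children O:{T}, S:{A} ∪→ {A,T}; cost 1
[col 3] FNOS: children FN:{G,T}, OS:{A,T} ∩→ {T}; cost 0
[col 3] HU: children H:{C}, U:{A} ∪→ {A,C}; cost 1
[col 3] HKU: children HU:{A,C}, K:{C} ∩→ {C}; cost 0
[col 3] FHKNOSU: children FNOS:{T}, HKU:{C} ∪→ {C,T}; cost 1
[col 4] FN: children F:{T}, N:{G} ∪→ {G,T}; cost 1
[col 4] OS: children O:{A}, S:{A} ∩→ {A}; cost 0
[col 4] FNOS: children FN:{G,T}, OS:{A} ∪→ {A,G,T}; cost 1
[col 4] HU: children H:{C}, U:{G} ∪→ {C,G}; cost 1
[col 4] HKU: children HU:{C,G}, K:{A} ∪→ {A,C,G}; cost 1
[col 4] FHKNOSU: children FNOS:{A,G,T}, HKU:{A,C,G} ∩→ {A,G}; cost 0
[col 5] FN: children F:{T}, N:{C} ∪→ {C,T}; cost 1
[col 5] OS: children O:{G}, S:{A} ∪→ {A,G}; cost 1
[col 5] FNOS: children FN:{C,T}, OS:{A,G} ∪→ {A,C,G,T}; cost 1
[col 5] HU: children H:{C}, U:{G} ∪→ {C,G}; cost 1
[col 5] HKU: children HU:{C,G}, K:{A} ∪→ {A,C,G}; cost 1
[col 5] FHKNOSU: children FNOS:{A,C,G,T}, HKU:{A,C,G} ∩→ {A,C,G}; cost 0
[col 6] FN: children F:{A}, N:{C} ∪→ {A,C}; cost 1
[col 6] OS: children O:{A}, S:{T} ∪→ {A,T}; cost 1
[col 6] FNOS: children FN:{A,C}, OS:{A,T} ∩→ {A}; cost 0
[col 6] HU: children H:{T}, U:{A} ∪→ {A,T}; cost 1
[col 6] HKU: children HU:{A,T}, K:{T} ∩→ {T}; cost 0
[col 6] FHKNOSU: children FNOS:{A}, HKU:{T} ∪→ {A,T}; cost 1
per-site changes: [4, 4, 3, 4, 4, 5, 4]; total = 28

A,C,G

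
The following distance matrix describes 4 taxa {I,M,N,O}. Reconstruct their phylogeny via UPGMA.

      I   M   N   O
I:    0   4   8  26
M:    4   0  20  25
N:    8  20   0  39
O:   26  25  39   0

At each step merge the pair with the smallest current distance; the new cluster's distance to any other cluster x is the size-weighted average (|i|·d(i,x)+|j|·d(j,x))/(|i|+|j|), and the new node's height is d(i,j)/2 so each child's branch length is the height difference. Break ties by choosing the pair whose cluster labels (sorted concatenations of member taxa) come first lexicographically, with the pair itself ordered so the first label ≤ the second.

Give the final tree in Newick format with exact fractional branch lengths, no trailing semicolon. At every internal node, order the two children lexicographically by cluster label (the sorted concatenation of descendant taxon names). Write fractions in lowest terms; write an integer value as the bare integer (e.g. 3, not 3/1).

step 1: merge (I,M) at d=4; branch lengths I→2, M→2; new cluster IM
  updated: d(IM,N)=14, d(IM,O)=51/2
step 2: merge (IM,N) at d=14; branch lengths IM→5, N→7; new cluster IMN
  updated: d(IMN,O)=30
step 3: merge (IMN,O) at d=30; branch lengths IMN→8, O→15; new cluster IMNO
final tree: (((I:2,M:2):5,N:7):8,O:15)
total length: 39

(((I:2,M:2):5,N:7):8,O:15)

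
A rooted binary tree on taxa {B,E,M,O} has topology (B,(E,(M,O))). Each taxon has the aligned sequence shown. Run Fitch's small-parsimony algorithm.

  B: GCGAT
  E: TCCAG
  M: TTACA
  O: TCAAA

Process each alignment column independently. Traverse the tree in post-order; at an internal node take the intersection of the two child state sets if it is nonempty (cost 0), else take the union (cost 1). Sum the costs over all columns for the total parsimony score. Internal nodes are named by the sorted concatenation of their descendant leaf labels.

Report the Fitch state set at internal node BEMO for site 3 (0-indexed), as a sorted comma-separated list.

site 0, node MO: M={T} ∩ O={T} → {T} (+0)
site 0, node EMO: E={T} ∩ MO={T} → {T} (+0)
site 0, node BEMO: B={G} ∪ EMO={T} → {G,T} (+1)
site 1, node MO: M={T} ∪ O={C} → {C,T} (+1)
site 1, node EMO: E={C} ∩ MO={C,T} → {C} (+0)
site 1, node BEMO: B={C} ∩ EMO={C} → {C} (+0)
site 2, node MO: M={A} ∩ O={A} → {A} (+0)
site 2, node EMO: E={C} ∪ MO={A} → {A,C} (+1)
site 2, node BEMO: B={G} ∪ EMO={A,C} → {A,C,G} (+1)
site 3, node MO: M={C} ∪ O={A} → {A,C} (+1)
site 3, node EMO: E={A} ∩ MO={A,C} → {A} (+0)
site 3, node BEMO: B={A} ∩ EMO={A} → {A} (+0)
site 4, node MO: M={A} ∩ O={A} → {A} (+0)
site 4, node EMO: E={G} ∪ MO={A} → {A,G} (+1)
site 4, node BEMO: B={T} ∪ EMO={A,G} → {A,G,T} (+1)
per-site changes: [1, 1, 2, 1, 2]; total = 7

A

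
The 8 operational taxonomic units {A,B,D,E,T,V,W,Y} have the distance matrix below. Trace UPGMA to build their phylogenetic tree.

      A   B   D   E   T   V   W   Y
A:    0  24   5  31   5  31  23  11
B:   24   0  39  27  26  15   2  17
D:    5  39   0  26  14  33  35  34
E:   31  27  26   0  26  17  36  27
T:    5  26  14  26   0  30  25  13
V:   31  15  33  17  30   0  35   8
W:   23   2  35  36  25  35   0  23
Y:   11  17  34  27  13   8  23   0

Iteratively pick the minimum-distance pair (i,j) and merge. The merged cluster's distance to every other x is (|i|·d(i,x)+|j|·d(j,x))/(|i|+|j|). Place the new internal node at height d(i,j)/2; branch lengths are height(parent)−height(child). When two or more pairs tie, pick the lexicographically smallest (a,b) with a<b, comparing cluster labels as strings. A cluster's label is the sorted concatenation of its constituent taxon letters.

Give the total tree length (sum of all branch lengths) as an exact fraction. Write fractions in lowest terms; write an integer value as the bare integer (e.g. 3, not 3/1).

947/15

1. join B+W (d=2) ⇒ BW; edges |B|=1, |W|=1
  updated: d(A,BW)=47/2, d(BW,D)=37, d(BW,E)=63/2, d(BW,T)=51/2, d(BW,V)=25, d(BW,Y)=20
2. join A+D (d=5) ⇒ AD; edges |A|=5/2, |D|=5/2
  updated: d(AD,BW)=121/4, d(AD,E)=57/2, d(AD,T)=19/2, d(AD,V)=32, d(AD,Y)=45/2
3. join V+Y (d=8) ⇒ VY; edges |V|=4, |Y|=4
  updated: d(AD,VY)=109/4, d(BW,VY)=45/2, d(E,VY)=22, d(T,VY)=43/2
4. join AD+T (d=19/2) ⇒ ADT; edges |AD|=9/4, |T|=19/4
  updated: d(ADT,BW)=86/3, d(ADT,E)=83/3, d(ADT,VY)=76/3
5. join E+VY (d=22) ⇒ EVY; edges |E|=11, |VY|=7
  updated: d(ADT,EVY)=235/9, d(BW,EVY)=51/2
6. join BW+EVY (d=51/2) ⇒ BEVWY; edges |BW|=47/4, |EVY|=7/4
  updated: d(ADT,BEVWY)=407/15
7. join ADT+BEVWY (d=407/15) ⇒ ABDETVWY; edges |ADT|=529/60, |BEVWY|=49/60
final tree: (((A:5/2,D:5/2):9/4,T:19/4):529/60,((B:1,W:1):47/4,(E:11,(V:4,Y:4):7):7/4):49/60)
total length: 947/15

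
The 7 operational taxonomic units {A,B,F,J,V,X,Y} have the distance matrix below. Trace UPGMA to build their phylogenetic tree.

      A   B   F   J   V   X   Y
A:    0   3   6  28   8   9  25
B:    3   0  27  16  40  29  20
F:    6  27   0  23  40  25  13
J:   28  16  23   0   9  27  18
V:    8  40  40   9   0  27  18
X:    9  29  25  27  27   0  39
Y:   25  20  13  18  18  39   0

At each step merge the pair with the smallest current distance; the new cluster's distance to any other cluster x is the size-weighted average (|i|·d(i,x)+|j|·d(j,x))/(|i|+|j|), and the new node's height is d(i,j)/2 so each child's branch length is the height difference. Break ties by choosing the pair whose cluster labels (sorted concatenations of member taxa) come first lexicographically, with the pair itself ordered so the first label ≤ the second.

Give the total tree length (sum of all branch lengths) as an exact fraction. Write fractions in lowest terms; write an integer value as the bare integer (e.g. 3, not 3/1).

1. join A+B (d=3) ⇒ AB; edges |A|=3/2, |B|=3/2
  updated: d(AB,F)=33/2, d(AB,J)=22, d(AB,V)=24, d(AB,X)=19, d(AB,Y)=45/2
2. join J+V (d=9) ⇒ JV; edges |J|=9/2, |V|=9/2
  updated: d(AB,JV)=23, d(F,JV)=63/2, d(JV,X)=27, d(JV,Y)=18
3. join F+Y (d=13) ⇒ FY; edges |F|=13/2, |Y|=13/2
  updated: d(AB,FY)=39/2, d(FY,JV)=99/4, d(FY,X)=32
4. join AB+X (d=19) ⇒ ABX; edges |AB|=8, |X|=19/2
  updated: d(ABX,FY)=71/3, d(ABX,JV)=73/3
5. join ABX+FY (d=71/3) ⇒ ABFXY; edges |ABX|=7/3, |FY|=16/3
  updated: d(ABFXY,JV)=49/2
6. join ABFXY+JV (d=49/2) ⇒ ABFJVXY; edges |ABFXY|=5/12, |JV|=31/4
final tree: ((((A:3/2,B:3/2):8,X:19/2):7/3,(F:13/2,Y:13/2):16/3):5/12,(J:9/2,V:9/2):31/4)
total length: 175/3

175/3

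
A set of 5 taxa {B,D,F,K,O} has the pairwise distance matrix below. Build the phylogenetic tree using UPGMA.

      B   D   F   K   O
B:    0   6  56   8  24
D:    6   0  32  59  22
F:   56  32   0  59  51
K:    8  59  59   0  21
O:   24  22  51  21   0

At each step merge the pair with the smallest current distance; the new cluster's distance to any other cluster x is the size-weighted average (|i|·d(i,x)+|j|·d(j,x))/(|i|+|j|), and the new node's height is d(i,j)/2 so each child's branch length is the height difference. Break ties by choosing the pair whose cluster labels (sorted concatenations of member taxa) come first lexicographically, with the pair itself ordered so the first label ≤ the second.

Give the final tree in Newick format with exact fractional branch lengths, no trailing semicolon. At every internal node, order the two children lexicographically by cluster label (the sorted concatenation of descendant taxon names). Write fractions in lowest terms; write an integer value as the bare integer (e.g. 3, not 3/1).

iteration 1: select B,D (d=6); attach at lengths (3, 3); label the merged cluster BD
  updated: d(BD,F)=44, d(BD,K)=67/2, d(BD,O)=23
iteration 2: select K,O (d=21); attach at lengths (21/2, 21/2); label the merged cluster KO
  updated: d(BD,KO)=113/4, d(F,KO)=55
iteration 3: select BD,KO (d=113/4); attach at lengths (89/8, 29/8); label the merged cluster BDKO
  updated: d(BDKO,F)=99/2
iteration 4: select BDKO,F (d=99/2); attach at lengths (85/8, 99/4); label the merged cluster BDFKO
final tree: (((B:3,D:3):89/8,(K:21/2,O:21/2):29/8):85/8,F:99/4)
total length: 617/8

(((B:3,D:3):89/8,(K:21/2,O:21/2):29/8):85/8,F:99/4)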